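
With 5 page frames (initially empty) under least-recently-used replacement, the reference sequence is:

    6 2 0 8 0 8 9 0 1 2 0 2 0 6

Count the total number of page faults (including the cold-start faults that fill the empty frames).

7

6 -> miss, frames [6]
2 -> miss, frames [6, 2]
0 -> miss, frames [6, 2, 0]
8 -> miss, frames [6, 2, 0, 8]
0 -> hit
8 -> hit
9 -> miss, frames [6, 2, 0, 8, 9]
0 -> hit
1 -> miss, evict 6, frames [2, 8, 9, 0, 1]
2 -> hit
0 -> hit
2 -> hit
0 -> hit
6 -> miss, evict 8, frames [9, 1, 2, 0, 6]
Page faults: 7.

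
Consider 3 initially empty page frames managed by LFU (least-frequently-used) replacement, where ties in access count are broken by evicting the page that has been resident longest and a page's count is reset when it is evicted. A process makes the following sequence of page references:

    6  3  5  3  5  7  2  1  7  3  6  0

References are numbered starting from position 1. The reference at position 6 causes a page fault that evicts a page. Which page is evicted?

6

pos 1: 6 → fault, frames (6)
pos 2: 3 → fault, frames (6 3)
pos 3: 5 → fault, frames (6 3 5)
pos 4: 3 → hit
pos 5: 5 → hit
pos 6: 7 → fault, evict 6, frames (3 5 7)
At position 6, page 6 is evicted.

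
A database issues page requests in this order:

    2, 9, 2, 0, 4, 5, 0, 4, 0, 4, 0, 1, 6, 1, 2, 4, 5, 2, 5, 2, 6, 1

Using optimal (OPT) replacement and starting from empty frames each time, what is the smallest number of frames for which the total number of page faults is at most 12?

f=1: 22 faults
f=2: 13 faults
f=3: 10 faults
f=4: 8 faults
f=5: 7 faults
f=6: 7 faults
f=7: 7 faults
Smallest f with faults ≤ 12 is 3.

3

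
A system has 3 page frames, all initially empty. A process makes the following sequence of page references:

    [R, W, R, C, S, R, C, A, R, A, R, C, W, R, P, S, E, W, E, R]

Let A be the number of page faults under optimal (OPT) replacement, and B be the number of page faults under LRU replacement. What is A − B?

-2

Under OPT: F F . F F . . F . . . . F . F F F . . . → 9 faults.
Under LRU: F F . F F . . F . . . . F . F F F F . F → 11 faults.
A − B = 9 − 11 = -2.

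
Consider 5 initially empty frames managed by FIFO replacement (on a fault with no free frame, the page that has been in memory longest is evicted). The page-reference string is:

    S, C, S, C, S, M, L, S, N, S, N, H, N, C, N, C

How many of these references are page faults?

6

S -> miss, frames (S)
C -> miss, frames (S C)
S -> hit
C -> hit
S -> hit
M -> miss, frames (S C M)
L -> miss, frames (S C M L)
S -> hit
N -> miss, frames (S C M L N)
S -> hit
N -> hit
H -> miss, evict S, frames (C M L N H)
N -> hit
C -> hit
N -> hit
C -> hit
Page faults: 6.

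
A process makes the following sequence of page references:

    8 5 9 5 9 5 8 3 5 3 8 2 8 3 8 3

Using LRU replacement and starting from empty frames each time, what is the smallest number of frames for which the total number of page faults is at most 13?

f=1: 16 faults
f=2: 9 faults
f=3: 5 faults
f=4: 5 faults
f=5: 5 faults
Smallest f with faults ≤ 13 is 2.

2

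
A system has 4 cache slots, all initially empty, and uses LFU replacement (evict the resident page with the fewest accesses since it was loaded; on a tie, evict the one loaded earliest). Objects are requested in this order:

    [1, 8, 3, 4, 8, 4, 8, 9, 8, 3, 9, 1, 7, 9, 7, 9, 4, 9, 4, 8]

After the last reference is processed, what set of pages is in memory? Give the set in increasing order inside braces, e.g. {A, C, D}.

1: miss, frames [1]
8: miss, frames [1, 8]
3: miss, frames [1, 8, 3]
4: miss, frames [1, 8, 3, 4]
8: hit
4: hit
8: hit
9: miss, evict 1, frames [8, 3, 4, 9]
8: hit
3: hit
9: hit
1: miss, evict 3, frames [8, 4, 9, 1]
7: miss, evict 1, frames [8, 4, 9, 7]
9: hit
7: hit
9: hit
4: hit
9: hit
4: hit
8: hit

{4, 7, 8, 9}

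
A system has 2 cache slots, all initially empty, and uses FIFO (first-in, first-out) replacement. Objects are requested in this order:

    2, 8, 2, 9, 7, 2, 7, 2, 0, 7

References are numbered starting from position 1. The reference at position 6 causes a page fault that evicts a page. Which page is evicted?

pos 1: 2: miss, frames (2)
pos 2: 8: miss, frames (2 8)
pos 3: 2: hit
pos 4: 9: miss, evict 2, frames (8 9)
pos 5: 7: miss, evict 8, frames (9 7)
pos 6: 2: miss, evict 9, frames (7 2)
At position 6, page 9 is evicted.

9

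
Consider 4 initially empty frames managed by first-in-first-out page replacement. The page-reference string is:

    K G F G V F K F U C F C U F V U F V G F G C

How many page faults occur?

8

K → fault, frames (K)
G → fault, frames (K G)
F → fault, frames (K G F)
G → hit
V → fault, frames (K G F V)
F → hit
K → hit
F → hit
U → fault, evict K, frames (G F V U)
C → fault, evict G, frames (F V U C)
F → hit
C → hit
U → hit
F → hit
V → hit
U → hit
F → hit
V → hit
G → fault, evict F, frames (V U C G)
F → fault, evict V, frames (U C G F)
G → hit
C → hit
Page faults: 8.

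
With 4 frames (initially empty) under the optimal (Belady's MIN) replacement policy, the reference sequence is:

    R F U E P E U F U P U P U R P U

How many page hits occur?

10

R → miss, frames (R)
F → miss, frames (R F)
U → miss, frames (R F U)
E → miss, frames (R F U E)
P → miss, evict R, frames (F U E P)
E → hit
U → hit
F → hit
U → hit
P → hit
U → hit
P → hit
U → hit
R → miss, evict E, frames (F U P R)
P → hit
U → hit
Hits: 10.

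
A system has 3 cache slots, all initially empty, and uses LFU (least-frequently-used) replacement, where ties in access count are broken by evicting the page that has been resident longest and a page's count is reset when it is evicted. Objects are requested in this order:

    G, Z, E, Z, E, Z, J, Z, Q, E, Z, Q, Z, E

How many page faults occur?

G → miss, frames {G}
Z → miss, frames {G,Z}
E → miss, frames {G,Z,E}
Z → hit
E → hit
Z → hit
J → miss, evict G, frames {Z,E,J}
Z → hit
Q → miss, evict J, frames {Z,E,Q}
E → hit
Z → hit
Q → hit
Z → hit
E → hit
Page faults: 5.

5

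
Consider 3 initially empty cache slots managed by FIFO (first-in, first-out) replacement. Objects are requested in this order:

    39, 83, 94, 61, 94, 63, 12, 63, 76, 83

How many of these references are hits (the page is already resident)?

2

39 → miss, frames (39)
83 → miss, frames (39 83)
94 → miss, frames (39 83 94)
61 → miss, evict 39, frames (83 94 61)
94 → hit
63 → miss, evict 83, frames (94 61 63)
12 → miss, evict 94, frames (61 63 12)
63 → hit
76 → miss, evict 61, frames (63 12 76)
83 → miss, evict 63, frames (12 76 83)
Hits: 2.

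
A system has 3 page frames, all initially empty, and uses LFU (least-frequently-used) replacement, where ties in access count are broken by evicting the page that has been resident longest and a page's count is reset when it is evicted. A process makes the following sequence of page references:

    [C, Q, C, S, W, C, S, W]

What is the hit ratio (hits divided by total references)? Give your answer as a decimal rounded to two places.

C: fault, frames (C)
Q: fault, frames (C Q)
C: hit
S: fault, frames (C Q S)
W: fault, evict Q, frames (C S W)
C: hit
S: hit
W: hit
Hits: 4 of 8 references → 4/8 = 0.5000.

0.50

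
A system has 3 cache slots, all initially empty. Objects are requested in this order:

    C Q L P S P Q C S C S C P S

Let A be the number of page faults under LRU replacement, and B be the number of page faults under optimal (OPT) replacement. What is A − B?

3

Under LRU: F F F F F . F F F . . . F . → 9 faults.
Under OPT: F F F F F . . F . . . . . . → 6 faults.
A − B = 9 − 6 = 3.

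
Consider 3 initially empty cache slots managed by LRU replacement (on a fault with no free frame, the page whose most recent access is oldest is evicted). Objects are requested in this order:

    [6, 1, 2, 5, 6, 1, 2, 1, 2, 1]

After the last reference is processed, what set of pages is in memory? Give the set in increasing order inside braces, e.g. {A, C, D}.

6: miss, frames {6}
1: miss, frames {6,1}
2: miss, frames {6,1,2}
5: miss, evict 6, frames {1,2,5}
6: miss, evict 1, frames {2,5,6}
1: miss, evict 2, frames {5,6,1}
2: miss, evict 5, frames {6,1,2}
1: hit
2: hit
1: hit

{1, 2, 6}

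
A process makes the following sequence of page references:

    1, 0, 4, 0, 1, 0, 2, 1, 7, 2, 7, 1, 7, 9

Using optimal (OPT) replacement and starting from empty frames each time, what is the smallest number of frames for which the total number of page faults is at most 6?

f=1: 14 faults
f=2: 8 faults
f=3: 6 faults
f=4: 6 faults
f=5: 6 faults
f=6: 6 faults
Smallest f with faults ≤ 6 is 3.

3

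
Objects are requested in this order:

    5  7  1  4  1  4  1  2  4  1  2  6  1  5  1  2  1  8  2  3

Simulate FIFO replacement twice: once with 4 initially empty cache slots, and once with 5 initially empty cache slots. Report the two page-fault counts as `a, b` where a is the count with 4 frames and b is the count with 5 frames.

11, 9

4 frames: F F F F . . . F . . . F . F F . . F F F → 11 faults.
5 frames: F F F F . . . F . . . F . F . . . F . F → 9 faults.
9 < 11: adding a frame reduced faults, as is typical.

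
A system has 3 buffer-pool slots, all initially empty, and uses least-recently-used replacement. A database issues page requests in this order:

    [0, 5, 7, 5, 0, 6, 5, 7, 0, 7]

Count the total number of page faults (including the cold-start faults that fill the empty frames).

0: fault, frames (0)
5: fault, frames (0 5)
7: fault, frames (0 5 7)
5: hit
0: hit
6: fault, evict 7, frames (5 0 6)
5: hit
7: fault, evict 0, frames (6 5 7)
0: fault, evict 6, frames (5 7 0)
7: hit
Page faults: 6.

6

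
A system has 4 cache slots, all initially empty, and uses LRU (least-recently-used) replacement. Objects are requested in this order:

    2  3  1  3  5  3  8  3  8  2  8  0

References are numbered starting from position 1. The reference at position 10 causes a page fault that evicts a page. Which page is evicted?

1

pos 1: 2: fault, frames {2}
pos 2: 3: fault, frames {2,3}
pos 3: 1: fault, frames {2,3,1}
pos 4: 3: hit
pos 5: 5: fault, frames {2,1,3,5}
pos 6: 3: hit
pos 7: 8: fault, evict 2, frames {1,5,3,8}
pos 8: 3: hit
pos 9: 8: hit
pos 10: 2: fault, evict 1, frames {5,3,8,2}
At position 10, page 1 is evicted.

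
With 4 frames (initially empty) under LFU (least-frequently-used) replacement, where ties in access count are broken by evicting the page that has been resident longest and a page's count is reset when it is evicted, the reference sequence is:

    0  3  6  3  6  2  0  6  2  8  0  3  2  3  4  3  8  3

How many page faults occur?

8

0 → miss, frames {0}
3 → miss, frames {0,3}
6 → miss, frames {0,3,6}
3 → hit
6 → hit
2 → miss, frames {0,3,6,2}
0 → hit
6 → hit
2 → hit
8 → miss, evict 0, frames {3,6,2,8}
0 → miss, evict 8, frames {3,6,2,0}
3 → hit
2 → hit
3 → hit
4 → miss, evict 0, frames {3,6,2,4}
3 → hit
8 → miss, evict 4, frames {3,6,2,8}
3 → hit
Page faults: 8.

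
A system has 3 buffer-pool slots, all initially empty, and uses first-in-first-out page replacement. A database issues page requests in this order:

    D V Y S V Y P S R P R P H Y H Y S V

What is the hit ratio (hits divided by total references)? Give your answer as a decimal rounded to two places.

0.44

D: miss, frames {D}
V: miss, frames {D,V}
Y: miss, frames {D,V,Y}
S: miss, evict D, frames {V,Y,S}
V: hit
Y: hit
P: miss, evict V, frames {Y,S,P}
S: hit
R: miss, evict Y, frames {S,P,R}
P: hit
R: hit
P: hit
H: miss, evict S, frames {P,R,H}
Y: miss, evict P, frames {R,H,Y}
H: hit
Y: hit
S: miss, evict R, frames {H,Y,S}
V: miss, evict H, frames {Y,S,V}
Hits: 8 of 18 references → 8/18 = 0.4444.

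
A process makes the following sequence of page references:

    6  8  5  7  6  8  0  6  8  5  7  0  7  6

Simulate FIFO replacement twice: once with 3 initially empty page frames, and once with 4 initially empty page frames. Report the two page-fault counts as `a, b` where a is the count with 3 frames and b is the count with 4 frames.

3 frames: F F F F F F F . . F F . . F → 10 faults.
4 frames: F F F F . . F F F F F F . F → 11 faults.
11 > 10: adding a frame increased faults — Belady's anomaly.

10, 11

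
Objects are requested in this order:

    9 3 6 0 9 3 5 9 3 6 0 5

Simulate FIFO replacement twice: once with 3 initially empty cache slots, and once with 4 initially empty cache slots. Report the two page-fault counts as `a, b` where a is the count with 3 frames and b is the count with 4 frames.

9, 10

3 frames: F F F F F F F . . F F . → 9 faults.
4 frames: F F F F . . F F F F F F → 10 faults.
10 > 9: adding a frame increased faults — Belady's anomaly.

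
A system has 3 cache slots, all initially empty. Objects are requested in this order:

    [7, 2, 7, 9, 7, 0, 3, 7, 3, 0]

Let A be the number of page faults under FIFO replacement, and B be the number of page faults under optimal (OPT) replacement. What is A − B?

Under FIFO: F F . F . F F F . . → 6 faults.
Under OPT: F F . F . F F . . . → 5 faults.
A − B = 6 − 5 = 1.

1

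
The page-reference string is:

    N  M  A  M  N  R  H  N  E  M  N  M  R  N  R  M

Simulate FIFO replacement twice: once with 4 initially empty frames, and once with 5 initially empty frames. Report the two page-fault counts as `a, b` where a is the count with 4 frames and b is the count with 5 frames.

4 frames: F F F . . F F F F F . . F . . . → 9 faults.
5 frames: F F F . . F F . F . F F . . . . → 8 faults.
8 < 9: adding a frame reduced faults, as is typical.

9, 8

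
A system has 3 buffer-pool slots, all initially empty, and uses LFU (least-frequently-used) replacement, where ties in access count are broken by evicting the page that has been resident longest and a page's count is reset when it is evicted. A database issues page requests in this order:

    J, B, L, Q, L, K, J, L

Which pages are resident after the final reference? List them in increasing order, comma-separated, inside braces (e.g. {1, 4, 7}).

{J, K, L}

J -> miss, frames {J}
B -> miss, frames {J,B}
L -> miss, frames {J,B,L}
Q -> miss, evict J, frames {B,L,Q}
L -> hit
K -> miss, evict B, frames {L,Q,K}
J -> miss, evict Q, frames {L,K,J}
L -> hit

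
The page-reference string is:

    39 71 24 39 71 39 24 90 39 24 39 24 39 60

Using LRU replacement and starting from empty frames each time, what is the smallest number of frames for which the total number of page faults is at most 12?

2

f=1: 14 faults
f=2: 10 faults
f=3: 5 faults
f=4: 5 faults
f=5: 5 faults
Smallest f with faults ≤ 12 is 2.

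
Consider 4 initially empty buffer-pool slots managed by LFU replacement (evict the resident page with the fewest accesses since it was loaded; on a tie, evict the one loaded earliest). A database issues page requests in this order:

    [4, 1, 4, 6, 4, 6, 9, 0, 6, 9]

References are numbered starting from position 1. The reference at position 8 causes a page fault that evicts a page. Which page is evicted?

1

pos 1: 4: miss, frames [4]
pos 2: 1: miss, frames [4, 1]
pos 3: 4: hit
pos 4: 6: miss, frames [4, 1, 6]
pos 5: 4: hit
pos 6: 6: hit
pos 7: 9: miss, frames [4, 1, 6, 9]
pos 8: 0: miss, evict 1, frames [4, 6, 9, 0]
At position 8, page 1 is evicted.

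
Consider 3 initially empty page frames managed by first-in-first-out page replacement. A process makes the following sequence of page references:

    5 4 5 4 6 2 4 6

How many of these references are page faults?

4

5: miss, frames [5]
4: miss, frames [5, 4]
5: hit
4: hit
6: miss, frames [5, 4, 6]
2: miss, evict 5, frames [4, 6, 2]
4: hit
6: hit
Page faults: 4.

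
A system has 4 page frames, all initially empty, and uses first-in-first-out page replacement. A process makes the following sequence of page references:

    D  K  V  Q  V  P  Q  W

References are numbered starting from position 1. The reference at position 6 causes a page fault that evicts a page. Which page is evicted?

pos 1: D -> miss, frames {D}
pos 2: K -> miss, frames {D,K}
pos 3: V -> miss, frames {D,K,V}
pos 4: Q -> miss, frames {D,K,V,Q}
pos 5: V -> hit
pos 6: P -> miss, evict D, frames {K,V,Q,P}
At position 6, page D is evicted.

D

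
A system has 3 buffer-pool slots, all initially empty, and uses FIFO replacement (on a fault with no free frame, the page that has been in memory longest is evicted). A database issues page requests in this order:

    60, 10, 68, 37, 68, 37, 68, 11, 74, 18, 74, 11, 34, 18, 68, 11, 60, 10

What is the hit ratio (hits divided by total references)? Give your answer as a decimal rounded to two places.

60 -> miss, frames [60]
10 -> miss, frames [60, 10]
68 -> miss, frames [60, 10, 68]
37 -> miss, evict 60, frames [10, 68, 37]
68 -> hit
37 -> hit
68 -> hit
11 -> miss, evict 10, frames [68, 37, 11]
74 -> miss, evict 68, frames [37, 11, 74]
18 -> miss, evict 37, frames [11, 74, 18]
74 -> hit
11 -> hit
34 -> miss, evict 11, frames [74, 18, 34]
18 -> hit
68 -> miss, evict 74, frames [18, 34, 68]
11 -> miss, evict 18, frames [34, 68, 11]
60 -> miss, evict 34, frames [68, 11, 60]
10 -> miss, evict 68, frames [11, 60, 10]
Hits: 6 of 18 references → 6/18 = 0.3333.

0.33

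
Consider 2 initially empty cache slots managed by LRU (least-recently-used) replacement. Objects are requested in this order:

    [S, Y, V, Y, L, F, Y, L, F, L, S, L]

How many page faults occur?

S → miss, frames [S]
Y → miss, frames [S, Y]
V → miss, evict S, frames [Y, V]
Y → hit
L → miss, evict V, frames [Y, L]
F → miss, evict Y, frames [L, F]
Y → miss, evict L, frames [F, Y]
L → miss, evict F, frames [Y, L]
F → miss, evict Y, frames [L, F]
L → hit
S → miss, evict F, frames [L, S]
L → hit
Page faults: 9.

9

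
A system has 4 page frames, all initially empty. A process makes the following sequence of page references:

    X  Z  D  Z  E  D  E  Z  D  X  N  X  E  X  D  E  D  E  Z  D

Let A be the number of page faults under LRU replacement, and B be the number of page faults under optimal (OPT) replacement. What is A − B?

Under LRU: F F F . F . . . . . F . F . . . . . F . → 7 faults.
Under OPT: F F F . F . . . . . F . . . . . . . F . → 6 faults.
A − B = 7 − 6 = 1.

1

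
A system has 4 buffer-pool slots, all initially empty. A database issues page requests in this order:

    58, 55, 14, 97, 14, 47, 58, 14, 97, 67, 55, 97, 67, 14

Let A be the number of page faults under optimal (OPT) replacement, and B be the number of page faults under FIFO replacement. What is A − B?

-3

Under OPT: F F F F . F . . . F F . . . → 7 faults.
Under FIFO: F F F F . F F . . F F F . F → 10 faults.
A − B = 7 − 10 = -3.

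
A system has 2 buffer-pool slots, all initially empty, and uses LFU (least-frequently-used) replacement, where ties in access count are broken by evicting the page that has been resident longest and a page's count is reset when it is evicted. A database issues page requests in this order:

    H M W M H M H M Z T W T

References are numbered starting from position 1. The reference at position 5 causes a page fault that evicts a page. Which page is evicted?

pos 1: H -> fault, frames (H)
pos 2: M -> fault, frames (H M)
pos 3: W -> fault, evict H, frames (M W)
pos 4: M -> hit
pos 5: H -> fault, evict W, frames (M H)
At position 5, page W is evicted.

W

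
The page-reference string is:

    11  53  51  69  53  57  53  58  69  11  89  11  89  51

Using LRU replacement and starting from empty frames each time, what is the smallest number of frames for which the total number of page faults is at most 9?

4

f=1: 14 faults
f=2: 11 faults
f=3: 10 faults
f=4: 9 faults
f=5: 9 faults
f=6: 8 faults
f=7: 7 faults
Smallest f with faults ≤ 9 is 4.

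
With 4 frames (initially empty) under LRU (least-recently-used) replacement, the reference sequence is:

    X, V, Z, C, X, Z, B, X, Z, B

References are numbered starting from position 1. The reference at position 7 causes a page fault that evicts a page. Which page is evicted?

V

pos 1: X: fault, frames [X]
pos 2: V: fault, frames [X, V]
pos 3: Z: fault, frames [X, V, Z]
pos 4: C: fault, frames [X, V, Z, C]
pos 5: X: hit
pos 6: Z: hit
pos 7: B: fault, evict V, frames [C, X, Z, B]
At position 7, page V is evicted.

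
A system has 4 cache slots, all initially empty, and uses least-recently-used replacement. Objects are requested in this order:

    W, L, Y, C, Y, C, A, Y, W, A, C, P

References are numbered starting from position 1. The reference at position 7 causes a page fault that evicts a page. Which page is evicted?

pos 1: W → fault, frames {W}
pos 2: L → fault, frames {W,L}
pos 3: Y → fault, frames {W,L,Y}
pos 4: C → fault, frames {W,L,Y,C}
pos 5: Y → hit
pos 6: C → hit
pos 7: A → fault, evict W, frames {L,Y,C,A}
At position 7, page W is evicted.

W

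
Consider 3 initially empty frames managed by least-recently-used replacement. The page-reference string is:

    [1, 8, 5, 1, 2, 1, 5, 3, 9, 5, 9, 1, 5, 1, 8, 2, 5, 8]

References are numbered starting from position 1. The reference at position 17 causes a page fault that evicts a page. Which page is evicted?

1

pos 1: 1 → miss, frames (1)
pos 2: 8 → miss, frames (1 8)
pos 3: 5 → miss, frames (1 8 5)
pos 4: 1 → hit
pos 5: 2 → miss, evict 8, frames (5 1 2)
pos 6: 1 → hit
pos 7: 5 → hit
pos 8: 3 → miss, evict 2, frames (1 5 3)
pos 9: 9 → miss, evict 1, frames (5 3 9)
pos 10: 5 → hit
pos 11: 9 → hit
pos 12: 1 → miss, evict 3, frames (5 9 1)
pos 13: 5 → hit
pos 14: 1 → hit
pos 15: 8 → miss, evict 9, frames (5 1 8)
pos 16: 2 → miss, evict 5, frames (1 8 2)
pos 17: 5 → miss, evict 1, frames (8 2 5)
At position 17, page 1 is evicted.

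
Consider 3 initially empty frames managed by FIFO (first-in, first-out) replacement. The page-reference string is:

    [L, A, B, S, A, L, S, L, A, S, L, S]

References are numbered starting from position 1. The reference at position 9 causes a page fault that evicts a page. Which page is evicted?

B

pos 1: L → miss, frames {L}
pos 2: A → miss, frames {L,A}
pos 3: B → miss, frames {L,A,B}
pos 4: S → miss, evict L, frames {A,B,S}
pos 5: A → hit
pos 6: L → miss, evict A, frames {B,S,L}
pos 7: S → hit
pos 8: L → hit
pos 9: A → miss, evict B, frames {S,L,A}
At position 9, page B is evicted.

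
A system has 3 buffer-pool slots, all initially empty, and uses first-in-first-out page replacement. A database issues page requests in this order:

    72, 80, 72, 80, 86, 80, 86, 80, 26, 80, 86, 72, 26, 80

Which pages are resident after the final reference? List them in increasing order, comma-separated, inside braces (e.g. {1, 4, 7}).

72: fault, frames (72)
80: fault, frames (72 80)
72: hit
80: hit
86: fault, frames (72 80 86)
80: hit
86: hit
80: hit
26: fault, evict 72, frames (80 86 26)
80: hit
86: hit
72: fault, evict 80, frames (86 26 72)
26: hit
80: fault, evict 86, frames (26 72 80)

{26, 72, 80}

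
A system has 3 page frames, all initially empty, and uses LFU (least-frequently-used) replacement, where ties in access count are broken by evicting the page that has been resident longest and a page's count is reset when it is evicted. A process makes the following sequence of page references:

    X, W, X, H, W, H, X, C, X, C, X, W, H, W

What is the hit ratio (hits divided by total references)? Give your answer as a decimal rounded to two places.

X → miss, frames (X)
W → miss, frames (X W)
X → hit
H → miss, frames (X W H)
W → hit
H → hit
X → hit
C → miss, evict W, frames (X H C)
X → hit
C → hit
X → hit
W → miss, evict H, frames (X C W)
H → miss, evict W, frames (X C H)
W → miss, evict H, frames (X C W)
Hits: 7 of 14 references → 7/14 = 0.5000.

0.50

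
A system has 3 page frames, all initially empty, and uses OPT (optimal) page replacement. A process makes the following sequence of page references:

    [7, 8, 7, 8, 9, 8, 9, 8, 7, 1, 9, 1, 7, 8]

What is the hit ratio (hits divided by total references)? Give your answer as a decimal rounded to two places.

0.64

7 -> miss, frames (7)
8 -> miss, frames (7 8)
7 -> hit
8 -> hit
9 -> miss, frames (7 8 9)
8 -> hit
9 -> hit
8 -> hit
7 -> hit
1 -> miss, evict 8, frames (7 9 1)
9 -> hit
1 -> hit
7 -> hit
8 -> miss, evict 1, frames (7 9 8)
Hits: 9 of 14 references → 9/14 = 0.6429.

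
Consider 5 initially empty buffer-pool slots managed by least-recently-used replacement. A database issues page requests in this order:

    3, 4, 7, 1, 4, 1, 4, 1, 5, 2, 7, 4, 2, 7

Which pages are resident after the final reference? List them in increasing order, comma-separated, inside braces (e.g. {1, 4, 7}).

{1, 2, 4, 5, 7}

3 -> fault, frames {3}
4 -> fault, frames {3,4}
7 -> fault, frames {3,4,7}
1 -> fault, frames {3,4,7,1}
4 -> hit
1 -> hit
4 -> hit
1 -> hit
5 -> fault, frames {3,7,4,1,5}
2 -> fault, evict 3, frames {7,4,1,5,2}
7 -> hit
4 -> hit
2 -> hit
7 -> hit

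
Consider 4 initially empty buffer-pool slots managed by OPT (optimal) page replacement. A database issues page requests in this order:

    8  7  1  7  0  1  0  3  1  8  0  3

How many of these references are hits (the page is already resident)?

7

8: miss, frames (8)
7: miss, frames (8 7)
1: miss, frames (8 7 1)
7: hit
0: miss, frames (8 7 1 0)
1: hit
0: hit
3: miss, evict 7, frames (8 1 0 3)
1: hit
8: hit
0: hit
3: hit
Hits: 7.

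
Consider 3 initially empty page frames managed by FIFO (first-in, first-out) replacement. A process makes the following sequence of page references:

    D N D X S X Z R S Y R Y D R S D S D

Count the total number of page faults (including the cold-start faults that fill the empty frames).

D → fault, frames {D}
N → fault, frames {D,N}
D → hit
X → fault, frames {D,N,X}
S → fault, evict D, frames {N,X,S}
X → hit
Z → fault, evict N, frames {X,S,Z}
R → fault, evict X, frames {S,Z,R}
S → hit
Y → fault, evict S, frames {Z,R,Y}
R → hit
Y → hit
D → fault, evict Z, frames {R,Y,D}
R → hit
S → fault, evict R, frames {Y,D,S}
D → hit
S → hit
D → hit
Page faults: 9.

9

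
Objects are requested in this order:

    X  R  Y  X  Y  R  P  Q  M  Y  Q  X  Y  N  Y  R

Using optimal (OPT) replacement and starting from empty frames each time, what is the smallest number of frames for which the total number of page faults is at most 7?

5

f=1: 16 faults
f=2: 11 faults
f=3: 9 faults
f=4: 8 faults
f=5: 7 faults
f=6: 7 faults
f=7: 7 faults
Smallest f with faults ≤ 7 is 5.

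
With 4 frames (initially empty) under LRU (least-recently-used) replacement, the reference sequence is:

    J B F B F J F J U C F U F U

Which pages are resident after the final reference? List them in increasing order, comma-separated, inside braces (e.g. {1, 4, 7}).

J → fault, frames (J)
B → fault, frames (J B)
F → fault, frames (J B F)
B → hit
F → hit
J → hit
F → hit
J → hit
U → fault, frames (B F J U)
C → fault, evict B, frames (F J U C)
F → hit
U → hit
F → hit
U → hit

{C, F, J, U}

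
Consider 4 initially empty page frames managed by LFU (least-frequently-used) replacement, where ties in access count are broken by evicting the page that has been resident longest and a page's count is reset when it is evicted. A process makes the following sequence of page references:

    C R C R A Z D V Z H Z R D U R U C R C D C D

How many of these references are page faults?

11

C → miss, frames [C]
R → miss, frames [C, R]
C → hit
R → hit
A → miss, frames [C, R, A]
Z → miss, frames [C, R, A, Z]
D → miss, evict A, frames [C, R, Z, D]
V → miss, evict Z, frames [C, R, D, V]
Z → miss, evict D, frames [C, R, V, Z]
H → miss, evict V, frames [C, R, Z, H]
Z → hit
R → hit
D → miss, evict H, frames [C, R, Z, D]
U → miss, evict D, frames [C, R, Z, U]
R → hit
U → hit
C → hit
R → hit
C → hit
D → miss, evict Z, frames [C, R, U, D]
C → hit
D → hit
Page faults: 11.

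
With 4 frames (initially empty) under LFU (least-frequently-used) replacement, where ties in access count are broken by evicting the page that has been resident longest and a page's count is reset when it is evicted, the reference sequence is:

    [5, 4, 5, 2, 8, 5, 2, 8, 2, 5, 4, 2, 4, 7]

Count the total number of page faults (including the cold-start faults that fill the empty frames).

5

5 → miss, frames (5)
4 → miss, frames (5 4)
5 → hit
2 → miss, frames (5 4 2)
8 → miss, frames (5 4 2 8)
5 → hit
2 → hit
8 → hit
2 → hit
5 → hit
4 → hit
2 → hit
4 → hit
7 → miss, evict 8, frames (5 4 2 7)
Page faults: 5.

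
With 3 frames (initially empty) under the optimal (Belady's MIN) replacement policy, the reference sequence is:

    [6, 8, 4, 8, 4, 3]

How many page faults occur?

6 → miss, frames [6]
8 → miss, frames [6, 8]
4 → miss, frames [6, 8, 4]
8 → hit
4 → hit
3 → miss, evict 4, frames [6, 8, 3]
Page faults: 4.

4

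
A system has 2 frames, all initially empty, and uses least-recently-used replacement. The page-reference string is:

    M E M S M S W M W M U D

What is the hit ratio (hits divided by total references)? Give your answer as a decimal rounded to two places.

0.42

M → miss, frames [M]
E → miss, frames [M, E]
M → hit
S → miss, evict E, frames [M, S]
M → hit
S → hit
W → miss, evict M, frames [S, W]
M → miss, evict S, frames [W, M]
W → hit
M → hit
U → miss, evict W, frames [M, U]
D → miss, evict M, frames [U, D]
Hits: 5 of 12 references → 5/12 = 0.4167.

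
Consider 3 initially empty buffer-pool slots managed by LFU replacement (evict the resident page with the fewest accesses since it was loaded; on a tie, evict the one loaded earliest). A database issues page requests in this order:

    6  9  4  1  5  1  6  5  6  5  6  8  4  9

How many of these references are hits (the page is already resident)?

6: miss, frames {6}
9: miss, frames {6,9}
4: miss, frames {6,9,4}
1: miss, evict 6, frames {9,4,1}
5: miss, evict 9, frames {4,1,5}
1: hit
6: miss, evict 4, frames {1,5,6}
5: hit
6: hit
5: hit
6: hit
8: miss, evict 1, frames {5,6,8}
4: miss, evict 8, frames {5,6,4}
9: miss, evict 4, frames {5,6,9}
Hits: 5.

5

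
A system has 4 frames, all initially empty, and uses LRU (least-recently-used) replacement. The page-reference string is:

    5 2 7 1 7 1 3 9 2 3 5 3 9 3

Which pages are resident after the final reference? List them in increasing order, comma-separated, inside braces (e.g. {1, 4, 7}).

{2, 3, 5, 9}

5: fault, frames [5]
2: fault, frames [5, 2]
7: fault, frames [5, 2, 7]
1: fault, frames [5, 2, 7, 1]
7: hit
1: hit
3: fault, evict 5, frames [2, 7, 1, 3]
9: fault, evict 2, frames [7, 1, 3, 9]
2: fault, evict 7, frames [1, 3, 9, 2]
3: hit
5: fault, evict 1, frames [9, 2, 3, 5]
3: hit
9: hit
3: hit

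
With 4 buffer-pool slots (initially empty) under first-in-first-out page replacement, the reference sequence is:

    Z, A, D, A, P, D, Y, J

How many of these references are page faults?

6

Z → miss, frames {Z}
A → miss, frames {Z,A}
D → miss, frames {Z,A,D}
A → hit
P → miss, frames {Z,A,D,P}
D → hit
Y → miss, evict Z, frames {A,D,P,Y}
J → miss, evict A, frames {D,P,Y,J}
Page faults: 6.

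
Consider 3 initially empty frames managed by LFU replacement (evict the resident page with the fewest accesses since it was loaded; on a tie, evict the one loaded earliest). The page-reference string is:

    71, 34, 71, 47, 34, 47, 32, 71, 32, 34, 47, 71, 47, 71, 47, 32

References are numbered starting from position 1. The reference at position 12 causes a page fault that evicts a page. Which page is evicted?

pos 1: 71: miss, frames [71]
pos 2: 34: miss, frames [71, 34]
pos 3: 71: hit
pos 4: 47: miss, frames [71, 34, 47]
pos 5: 34: hit
pos 6: 47: hit
pos 7: 32: miss, evict 71, frames [34, 47, 32]
pos 8: 71: miss, evict 32, frames [34, 47, 71]
pos 9: 32: miss, evict 71, frames [34, 47, 32]
pos 10: 34: hit
pos 11: 47: hit
pos 12: 71: miss, evict 32, frames [34, 47, 71]
At position 12, page 32 is evicted.

32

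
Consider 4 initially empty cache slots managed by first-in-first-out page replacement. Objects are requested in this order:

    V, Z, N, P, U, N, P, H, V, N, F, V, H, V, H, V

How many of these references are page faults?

V -> fault, frames [V]
Z -> fault, frames [V, Z]
N -> fault, frames [V, Z, N]
P -> fault, frames [V, Z, N, P]
U -> fault, evict V, frames [Z, N, P, U]
N -> hit
P -> hit
H -> fault, evict Z, frames [N, P, U, H]
V -> fault, evict N, frames [P, U, H, V]
N -> fault, evict P, frames [U, H, V, N]
F -> fault, evict U, frames [H, V, N, F]
V -> hit
H -> hit
V -> hit
H -> hit
V -> hit
Page faults: 9.

9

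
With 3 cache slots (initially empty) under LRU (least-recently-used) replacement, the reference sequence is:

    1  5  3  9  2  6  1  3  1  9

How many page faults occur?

9

1: fault, frames {1}
5: fault, frames {1,5}
3: fault, frames {1,5,3}
9: fault, evict 1, frames {5,3,9}
2: fault, evict 5, frames {3,9,2}
6: fault, evict 3, frames {9,2,6}
1: fault, evict 9, frames {2,6,1}
3: fault, evict 2, frames {6,1,3}
1: hit
9: fault, evict 6, frames {3,1,9}
Page faults: 9.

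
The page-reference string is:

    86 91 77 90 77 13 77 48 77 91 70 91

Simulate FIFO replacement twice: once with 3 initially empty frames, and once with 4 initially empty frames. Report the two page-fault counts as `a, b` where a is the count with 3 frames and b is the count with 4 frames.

9, 8

3 frames: F F F F . F . F F F F . → 9 faults.
4 frames: F F F F . F . F . F F . → 8 faults.
8 < 9: adding a frame reduced faults, as is typical.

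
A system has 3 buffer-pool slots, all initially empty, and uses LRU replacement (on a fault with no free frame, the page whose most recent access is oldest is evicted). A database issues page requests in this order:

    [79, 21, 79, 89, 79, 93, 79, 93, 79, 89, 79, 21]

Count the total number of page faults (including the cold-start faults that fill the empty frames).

79: miss, frames (79)
21: miss, frames (79 21)
79: hit
89: miss, frames (21 79 89)
79: hit
93: miss, evict 21, frames (89 79 93)
79: hit
93: hit
79: hit
89: hit
79: hit
21: miss, evict 93, frames (89 79 21)
Page faults: 5.

5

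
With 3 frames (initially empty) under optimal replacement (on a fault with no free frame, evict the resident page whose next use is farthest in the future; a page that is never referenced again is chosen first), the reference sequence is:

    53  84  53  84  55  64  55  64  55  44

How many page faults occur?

5

53 → miss, frames {53}
84 → miss, frames {53,84}
53 → hit
84 → hit
55 → miss, frames {53,84,55}
64 → miss, evict 84, frames {53,55,64}
55 → hit
64 → hit
55 → hit
44 → miss, evict 64, frames {53,55,44}
Page faults: 5.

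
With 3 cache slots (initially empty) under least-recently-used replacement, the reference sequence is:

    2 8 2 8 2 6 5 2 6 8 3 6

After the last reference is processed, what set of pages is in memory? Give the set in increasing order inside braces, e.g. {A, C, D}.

2 -> miss, frames {2}
8 -> miss, frames {2,8}
2 -> hit
8 -> hit
2 -> hit
6 -> miss, frames {8,2,6}
5 -> miss, evict 8, frames {2,6,5}
2 -> hit
6 -> hit
8 -> miss, evict 5, frames {2,6,8}
3 -> miss, evict 2, frames {6,8,3}
6 -> hit

{3, 6, 8}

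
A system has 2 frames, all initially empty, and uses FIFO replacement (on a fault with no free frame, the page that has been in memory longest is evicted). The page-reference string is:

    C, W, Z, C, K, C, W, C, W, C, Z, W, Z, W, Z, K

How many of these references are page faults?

10

C → miss, frames (C)
W → miss, frames (C W)
Z → miss, evict C, frames (W Z)
C → miss, evict W, frames (Z C)
K → miss, evict Z, frames (C K)
C → hit
W → miss, evict C, frames (K W)
C → miss, evict K, frames (W C)
W → hit
C → hit
Z → miss, evict W, frames (C Z)
W → miss, evict C, frames (Z W)
Z → hit
W → hit
Z → hit
K → miss, evict Z, frames (W K)
Page faults: 10.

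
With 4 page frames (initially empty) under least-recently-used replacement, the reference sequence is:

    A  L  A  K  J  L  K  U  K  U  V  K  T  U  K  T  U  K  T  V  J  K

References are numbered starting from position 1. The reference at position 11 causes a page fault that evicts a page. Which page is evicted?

J

pos 1: A -> fault, frames (A)
pos 2: L -> fault, frames (A L)
pos 3: A -> hit
pos 4: K -> fault, frames (L A K)
pos 5: J -> fault, frames (L A K J)
pos 6: L -> hit
pos 7: K -> hit
pos 8: U -> fault, evict A, frames (J L K U)
pos 9: K -> hit
pos 10: U -> hit
pos 11: V -> fault, evict J, frames (L K U V)
At position 11, page J is evicted.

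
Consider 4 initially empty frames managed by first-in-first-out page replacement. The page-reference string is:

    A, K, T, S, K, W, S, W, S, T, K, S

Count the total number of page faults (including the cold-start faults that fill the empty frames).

5

A: miss, frames [A]
K: miss, frames [A, K]
T: miss, frames [A, K, T]
S: miss, frames [A, K, T, S]
K: hit
W: miss, evict A, frames [K, T, S, W]
S: hit
W: hit
S: hit
T: hit
K: hit
S: hit
Page faults: 5.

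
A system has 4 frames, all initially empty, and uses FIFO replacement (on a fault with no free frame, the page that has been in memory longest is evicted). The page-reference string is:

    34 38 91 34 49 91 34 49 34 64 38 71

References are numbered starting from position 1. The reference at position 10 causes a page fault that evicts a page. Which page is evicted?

34

pos 1: 34 -> fault, frames [34]
pos 2: 38 -> fault, frames [34, 38]
pos 3: 91 -> fault, frames [34, 38, 91]
pos 4: 34 -> hit
pos 5: 49 -> fault, frames [34, 38, 91, 49]
pos 6: 91 -> hit
pos 7: 34 -> hit
pos 8: 49 -> hit
pos 9: 34 -> hit
pos 10: 64 -> fault, evict 34, frames [38, 91, 49, 64]
At position 10, page 34 is evicted.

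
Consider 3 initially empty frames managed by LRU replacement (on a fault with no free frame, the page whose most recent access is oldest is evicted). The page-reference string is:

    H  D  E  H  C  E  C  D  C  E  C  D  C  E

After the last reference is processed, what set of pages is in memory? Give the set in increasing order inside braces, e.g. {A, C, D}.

{C, D, E}

H -> miss, frames [H]
D -> miss, frames [H, D]
E -> miss, frames [H, D, E]
H -> hit
C -> miss, evict D, frames [E, H, C]
E -> hit
C -> hit
D -> miss, evict H, frames [E, C, D]
C -> hit
E -> hit
C -> hit
D -> hit
C -> hit
E -> hit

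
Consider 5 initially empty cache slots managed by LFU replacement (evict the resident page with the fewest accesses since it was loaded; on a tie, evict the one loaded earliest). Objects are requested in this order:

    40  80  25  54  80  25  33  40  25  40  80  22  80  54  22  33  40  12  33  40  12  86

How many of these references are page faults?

40 → fault, frames {40}
80 → fault, frames {40,80}
25 → fault, frames {40,80,25}
54 → fault, frames {40,80,25,54}
80 → hit
25 → hit
33 → fault, frames {40,80,25,54,33}
40 → hit
25 → hit
40 → hit
80 → hit
22 → fault, evict 54, frames {40,80,25,33,22}
80 → hit
54 → fault, evict 33, frames {40,80,25,22,54}
22 → hit
33 → fault, evict 54, frames {40,80,25,22,33}
40 → hit
12 → fault, evict 33, frames {40,80,25,22,12}
33 → fault, evict 12, frames {40,80,25,22,33}
40 → hit
12 → fault, evict 33, frames {40,80,25,22,12}
86 → fault, evict 12, frames {40,80,25,22,86}
Page faults: 12.

12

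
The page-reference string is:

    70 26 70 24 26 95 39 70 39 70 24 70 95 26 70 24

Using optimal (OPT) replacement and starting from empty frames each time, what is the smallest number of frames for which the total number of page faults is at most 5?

f=1: 16 faults
f=2: 10 faults
f=3: 7 faults
f=4: 6 faults
f=5: 5 faults
Smallest f with faults ≤ 5 is 5.

5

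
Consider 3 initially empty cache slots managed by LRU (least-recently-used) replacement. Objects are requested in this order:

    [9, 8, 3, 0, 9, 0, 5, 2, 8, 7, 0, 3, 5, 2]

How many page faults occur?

13

9 → miss, frames (9)
8 → miss, frames (9 8)
3 → miss, frames (9 8 3)
0 → miss, evict 9, frames (8 3 0)
9 → miss, evict 8, frames (3 0 9)
0 → hit
5 → miss, evict 3, frames (9 0 5)
2 → miss, evict 9, frames (0 5 2)
8 → miss, evict 0, frames (5 2 8)
7 → miss, evict 5, frames (2 8 7)
0 → miss, evict 2, frames (8 7 0)
3 → miss, evict 8, frames (7 0 3)
5 → miss, evict 7, frames (0 3 5)
2 → miss, evict 0, frames (3 5 2)
Page faults: 13.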